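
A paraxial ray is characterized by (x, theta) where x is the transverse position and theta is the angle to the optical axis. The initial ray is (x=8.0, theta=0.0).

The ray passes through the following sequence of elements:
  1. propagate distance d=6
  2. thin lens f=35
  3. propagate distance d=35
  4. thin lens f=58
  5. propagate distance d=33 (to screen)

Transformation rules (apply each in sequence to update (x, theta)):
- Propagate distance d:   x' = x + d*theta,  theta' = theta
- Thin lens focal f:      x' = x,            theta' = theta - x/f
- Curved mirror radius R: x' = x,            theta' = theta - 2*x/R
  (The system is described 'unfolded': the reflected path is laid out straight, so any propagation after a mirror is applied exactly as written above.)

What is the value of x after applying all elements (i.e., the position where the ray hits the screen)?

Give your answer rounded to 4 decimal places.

Answer: -7.5429

Derivation:
Initial: x=8.0000 theta=0.0000
After 1 (propagate distance d=6): x=8.0000 theta=0.0000
After 2 (thin lens f=35): x=8.0000 theta=-8/35 (≈-0.2286)
After 3 (propagate distance d=35): x=0.0000 theta=-8/35 (≈-0.2286)
After 4 (thin lens f=58): x=0.0000 theta=-8/35 (≈-0.2286)
After 5 (propagate distance d=33 (to screen)): x=-264/35 (≈-7.5429) theta=-8/35 (≈-0.2286)
Rounded to 4 decimal places: x = -7.5429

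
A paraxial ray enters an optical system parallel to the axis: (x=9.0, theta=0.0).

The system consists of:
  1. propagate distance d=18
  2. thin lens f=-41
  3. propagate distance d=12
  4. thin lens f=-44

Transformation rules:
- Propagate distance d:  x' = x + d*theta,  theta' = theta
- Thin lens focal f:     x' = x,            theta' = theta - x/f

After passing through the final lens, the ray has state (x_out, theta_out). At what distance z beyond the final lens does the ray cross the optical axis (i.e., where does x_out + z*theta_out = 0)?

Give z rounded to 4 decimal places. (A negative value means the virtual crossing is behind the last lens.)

Initial: x=9.0000 theta=0.0000
After 1 (propagate distance d=18): x=9.0000 theta=0.0000
After 2 (thin lens f=-41): x=9.0000 theta=9/41 (≈0.2195)
After 3 (propagate distance d=12): x=477/41 (≈11.6341) theta=9/41 (≈0.2195)
After 4 (thin lens f=-44): x=477/41 (≈11.6341) theta=873/1804 (≈0.4839)
z_focus = -x_out/theta_out = -(477/41)/(873/1804) = -2332/97 ≈ -24.0412
Rounded to 4 decimal places: z = -24.0412

Answer: -24.0412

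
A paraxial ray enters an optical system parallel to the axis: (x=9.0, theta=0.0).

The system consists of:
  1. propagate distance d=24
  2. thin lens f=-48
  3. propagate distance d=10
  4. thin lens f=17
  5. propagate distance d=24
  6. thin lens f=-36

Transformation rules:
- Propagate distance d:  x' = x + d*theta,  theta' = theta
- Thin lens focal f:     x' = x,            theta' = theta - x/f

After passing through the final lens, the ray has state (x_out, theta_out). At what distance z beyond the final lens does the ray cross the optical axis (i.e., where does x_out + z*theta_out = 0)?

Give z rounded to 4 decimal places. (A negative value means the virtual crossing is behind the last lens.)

Initial: x=9.0000 theta=0.0000
After 1 (propagate distance d=24): x=9.0000 theta=0.0000
After 2 (thin lens f=-48): x=9.0000 theta=0.1875
After 3 (propagate distance d=10): x=10.8750 theta=0.1875
After 4 (thin lens f=17): x=10.8750 theta=-123/272 (≈-0.4522)
After 5 (propagate distance d=24): x=3/136 (≈0.0221) theta=-123/272 (≈-0.4522)
After 6 (thin lens f=-36): x=3/136 (≈0.0221) theta=-737/1632 (≈-0.4516)
z_focus = -x_out/theta_out = -(3/136)/(-737/1632) = 36/737 ≈ 0.0488
Rounded to 4 decimal places: z = 0.0488

Answer: 0.0488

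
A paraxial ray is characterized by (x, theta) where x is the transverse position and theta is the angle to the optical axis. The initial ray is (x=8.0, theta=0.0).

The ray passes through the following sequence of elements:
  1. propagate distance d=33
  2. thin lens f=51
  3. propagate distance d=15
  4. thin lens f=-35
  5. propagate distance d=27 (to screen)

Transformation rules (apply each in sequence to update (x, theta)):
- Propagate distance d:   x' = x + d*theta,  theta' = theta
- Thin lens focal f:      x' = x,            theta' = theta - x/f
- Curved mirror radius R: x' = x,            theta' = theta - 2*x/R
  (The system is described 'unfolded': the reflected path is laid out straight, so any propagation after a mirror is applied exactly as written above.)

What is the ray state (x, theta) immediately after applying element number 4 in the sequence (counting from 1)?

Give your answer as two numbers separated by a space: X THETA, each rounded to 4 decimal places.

Initial: x=8.0000 theta=0.0000
After 1 (propagate distance d=33): x=8.0000 theta=0.0000
After 2 (thin lens f=51): x=8.0000 theta=-8/51 (≈-0.1569)
After 3 (propagate distance d=15): x=96/17 (≈5.6471) theta=-8/51 (≈-0.1569)
After 4 (thin lens f=-35): x=96/17 (≈5.6471) theta=8/1785 (≈0.0045)
Rounded to 4 decimal places: x = 5.6471, theta = 0.0045

Answer: 5.6471 0.0045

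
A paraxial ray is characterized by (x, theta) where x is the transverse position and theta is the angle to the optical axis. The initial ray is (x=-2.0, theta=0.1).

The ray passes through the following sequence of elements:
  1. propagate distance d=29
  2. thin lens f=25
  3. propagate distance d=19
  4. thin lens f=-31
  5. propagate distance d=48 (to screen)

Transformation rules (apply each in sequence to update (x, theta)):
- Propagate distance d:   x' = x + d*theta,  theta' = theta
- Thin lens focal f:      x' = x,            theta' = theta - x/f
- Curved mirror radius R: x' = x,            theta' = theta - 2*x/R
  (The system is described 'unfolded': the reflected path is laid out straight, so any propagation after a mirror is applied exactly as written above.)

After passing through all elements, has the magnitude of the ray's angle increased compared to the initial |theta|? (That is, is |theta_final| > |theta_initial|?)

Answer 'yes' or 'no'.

Initial: x=-2.0000 theta=0.1000
After 1 (propagate distance d=29): x=0.9000 theta=0.1000
After 2 (thin lens f=25): x=0.9000 theta=0.0640
After 3 (propagate distance d=19): x=2.1160 theta=0.0640
After 4 (thin lens f=-31): x=2.1160 theta=41/310 (≈0.1323)
After 5 (propagate distance d=48 (to screen)): x=65599/7750 (≈8.4644) theta=41/310 (≈0.1323)
|theta_initial|=0.1000 |theta_final|=41/310 (≈0.1323) -> increased

Answer: yes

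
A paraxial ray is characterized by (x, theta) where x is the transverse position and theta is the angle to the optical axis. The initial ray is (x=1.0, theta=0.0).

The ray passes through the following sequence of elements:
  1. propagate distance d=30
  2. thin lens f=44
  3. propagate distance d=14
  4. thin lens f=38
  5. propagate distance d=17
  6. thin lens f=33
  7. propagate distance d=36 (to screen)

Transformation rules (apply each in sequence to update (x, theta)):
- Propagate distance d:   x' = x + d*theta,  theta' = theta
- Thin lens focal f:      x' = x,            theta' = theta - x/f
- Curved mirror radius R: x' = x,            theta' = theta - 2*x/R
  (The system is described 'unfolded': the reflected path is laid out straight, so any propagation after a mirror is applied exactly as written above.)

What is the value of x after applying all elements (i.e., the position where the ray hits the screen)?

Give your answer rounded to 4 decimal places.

Answer: -1.4632

Derivation:
Initial: x=1.0000 theta=0.0000
After 1 (propagate distance d=30): x=1.0000 theta=0.0000
After 2 (thin lens f=44): x=1.0000 theta=-1/44 (≈-0.0227)
After 3 (propagate distance d=14): x=15/22 (≈0.6818) theta=-1/44 (≈-0.0227)
After 4 (thin lens f=38): x=15/22 (≈0.6818) theta=-17/418 (≈-0.0407)
After 5 (propagate distance d=17): x=-2/209 (≈-0.0096) theta=-17/418 (≈-0.0407)
After 6 (thin lens f=33): x=-2/209 (≈-0.0096) theta=-557/13794 (≈-0.0404)
After 7 (propagate distance d=36 (to screen)): x=-3364/2299 (≈-1.4632) theta=-557/13794 (≈-0.0404)
Rounded to 4 decimal places: x = -1.4632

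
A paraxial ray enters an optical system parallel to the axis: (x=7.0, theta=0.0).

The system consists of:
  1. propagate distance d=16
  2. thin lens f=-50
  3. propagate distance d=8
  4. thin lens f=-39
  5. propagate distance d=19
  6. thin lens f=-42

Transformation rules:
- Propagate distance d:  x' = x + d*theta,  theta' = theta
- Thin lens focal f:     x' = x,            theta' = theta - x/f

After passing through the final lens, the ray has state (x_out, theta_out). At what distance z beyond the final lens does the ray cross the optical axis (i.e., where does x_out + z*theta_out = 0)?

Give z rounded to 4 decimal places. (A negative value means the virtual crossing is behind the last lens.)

Answer: -21.0796

Derivation:
Initial: x=7.0000 theta=0.0000
After 1 (propagate distance d=16): x=7.0000 theta=0.0000
After 2 (thin lens f=-50): x=7.0000 theta=0.1400
After 3 (propagate distance d=8): x=8.1200 theta=0.1400
After 4 (thin lens f=-39): x=8.1200 theta=679/1950 (≈0.3482)
After 5 (propagate distance d=19): x=5747/390 (≈14.7359) theta=679/1950 (≈0.3482)
After 6 (thin lens f=-42): x=5747/390 (≈14.7359) theta=8179/11700 (≈0.6991)
z_focus = -x_out/theta_out = -(5747/390)/(8179/11700) = -172410/8179 ≈ -21.0796
Rounded to 4 decimal places: z = -21.0796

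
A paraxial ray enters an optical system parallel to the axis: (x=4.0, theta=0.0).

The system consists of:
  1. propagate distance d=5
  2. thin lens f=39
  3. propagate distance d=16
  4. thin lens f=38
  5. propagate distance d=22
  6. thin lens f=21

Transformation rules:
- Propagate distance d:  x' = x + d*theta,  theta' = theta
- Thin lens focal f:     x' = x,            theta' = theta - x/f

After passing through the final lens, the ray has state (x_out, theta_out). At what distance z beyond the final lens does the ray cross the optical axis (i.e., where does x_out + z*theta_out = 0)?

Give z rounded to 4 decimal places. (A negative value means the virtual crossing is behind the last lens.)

Initial: x=4.0000 theta=0.0000
After 1 (propagate distance d=5): x=4.0000 theta=0.0000
After 2 (thin lens f=39): x=4.0000 theta=-4/39 (≈-0.1026)
After 3 (propagate distance d=16): x=92/39 (≈2.3590) theta=-4/39 (≈-0.1026)
After 4 (thin lens f=38): x=92/39 (≈2.3590) theta=-122/741 (≈-0.1646)
After 5 (propagate distance d=22): x=-24/19 (≈-1.2632) theta=-122/741 (≈-0.1646)
After 6 (thin lens f=21): x=-24/19 (≈-1.2632) theta=-542/5187 (≈-0.1045)
z_focus = -x_out/theta_out = -(-24/19)/(-542/5187) = -3276/271 ≈ -12.0886
Rounded to 4 decimal places: z = -12.0886

Answer: -12.0886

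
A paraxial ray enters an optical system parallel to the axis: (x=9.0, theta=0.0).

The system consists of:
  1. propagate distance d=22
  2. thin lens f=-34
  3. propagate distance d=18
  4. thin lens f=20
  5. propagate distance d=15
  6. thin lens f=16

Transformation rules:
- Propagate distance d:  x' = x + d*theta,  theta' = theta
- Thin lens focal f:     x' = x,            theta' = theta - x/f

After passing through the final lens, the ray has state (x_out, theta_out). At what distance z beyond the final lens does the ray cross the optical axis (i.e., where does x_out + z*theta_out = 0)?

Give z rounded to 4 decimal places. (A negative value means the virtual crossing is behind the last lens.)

Answer: 8.3582

Derivation:
Initial: x=9.0000 theta=0.0000
After 1 (propagate distance d=22): x=9.0000 theta=0.0000
After 2 (thin lens f=-34): x=9.0000 theta=9/34 (≈0.2647)
After 3 (propagate distance d=18): x=234/17 (≈13.7647) theta=9/34 (≈0.2647)
After 4 (thin lens f=20): x=234/17 (≈13.7647) theta=-36/85 (≈-0.4235)
After 5 (propagate distance d=15): x=126/17 (≈7.4118) theta=-36/85 (≈-0.4235)
After 6 (thin lens f=16): x=126/17 (≈7.4118) theta=-603/680 (≈-0.8868)
z_focus = -x_out/theta_out = -(126/17)/(-603/680) = 560/67 ≈ 8.3582
Rounded to 4 decimal places: z = 8.3582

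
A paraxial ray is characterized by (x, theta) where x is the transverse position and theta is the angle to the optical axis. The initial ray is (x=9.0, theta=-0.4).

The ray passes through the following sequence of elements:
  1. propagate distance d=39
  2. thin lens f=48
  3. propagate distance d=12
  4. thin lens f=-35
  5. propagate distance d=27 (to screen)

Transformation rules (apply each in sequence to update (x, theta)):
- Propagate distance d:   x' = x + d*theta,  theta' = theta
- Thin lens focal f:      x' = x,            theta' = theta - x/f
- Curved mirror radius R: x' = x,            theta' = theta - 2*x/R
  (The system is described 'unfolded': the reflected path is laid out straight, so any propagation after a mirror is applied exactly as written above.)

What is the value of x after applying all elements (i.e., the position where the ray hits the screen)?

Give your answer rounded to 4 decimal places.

Answer: -24.3589

Derivation:
Initial: x=9.0000 theta=-0.4000
After 1 (propagate distance d=39): x=-6.6000 theta=-0.4000
After 2 (thin lens f=48): x=-6.6000 theta=-0.2625
After 3 (propagate distance d=12): x=-9.7500 theta=-0.2625
After 4 (thin lens f=-35): x=-9.7500 theta=-303/560 (≈-0.5411)
After 5 (propagate distance d=27 (to screen)): x=-13641/560 (≈-24.3589) theta=-303/560 (≈-0.5411)
Rounded to 4 decimal places: x = -24.3589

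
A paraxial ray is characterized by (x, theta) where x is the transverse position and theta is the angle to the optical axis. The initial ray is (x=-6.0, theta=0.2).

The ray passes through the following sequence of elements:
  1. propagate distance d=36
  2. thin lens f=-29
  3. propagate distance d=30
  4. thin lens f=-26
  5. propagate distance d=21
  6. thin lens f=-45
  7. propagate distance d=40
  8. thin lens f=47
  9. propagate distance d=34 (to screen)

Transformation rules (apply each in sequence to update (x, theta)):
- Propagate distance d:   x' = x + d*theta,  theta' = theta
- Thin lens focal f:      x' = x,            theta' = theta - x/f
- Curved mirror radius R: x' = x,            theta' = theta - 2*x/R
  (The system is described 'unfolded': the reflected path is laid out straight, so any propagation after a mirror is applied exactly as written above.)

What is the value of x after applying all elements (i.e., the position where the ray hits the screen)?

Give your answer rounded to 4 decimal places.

Answer: 51.4882

Derivation:
Initial: x=-6.0000 theta=0.2000
After 1 (propagate distance d=36): x=1.2000 theta=0.2000
After 2 (thin lens f=-29): x=1.2000 theta=7/29 (≈0.2414)
After 3 (propagate distance d=30): x=1224/145 (≈8.4414) theta=7/29 (≈0.2414)
After 4 (thin lens f=-26): x=1224/145 (≈8.4414) theta=1067/1885 (≈0.5660)
After 5 (propagate distance d=21): x=38319/1885 (≈20.3284) theta=1067/1885 (≈0.5660)
After 6 (thin lens f=-45): x=38319/1885 (≈20.3284) theta=28778/28275 (≈1.0178)
After 7 (propagate distance d=40): x=345181/5655 (≈61.0400) theta=28778/28275 (≈1.0178)
After 8 (thin lens f=47): x=345181/5655 (≈61.0400) theta=-373339/1328925 (≈-0.2809)
After 9 (propagate distance d=34 (to screen)): x=22808003/442975 (≈51.4882) theta=-373339/1328925 (≈-0.2809)
Rounded to 4 decimal places: x = 51.4882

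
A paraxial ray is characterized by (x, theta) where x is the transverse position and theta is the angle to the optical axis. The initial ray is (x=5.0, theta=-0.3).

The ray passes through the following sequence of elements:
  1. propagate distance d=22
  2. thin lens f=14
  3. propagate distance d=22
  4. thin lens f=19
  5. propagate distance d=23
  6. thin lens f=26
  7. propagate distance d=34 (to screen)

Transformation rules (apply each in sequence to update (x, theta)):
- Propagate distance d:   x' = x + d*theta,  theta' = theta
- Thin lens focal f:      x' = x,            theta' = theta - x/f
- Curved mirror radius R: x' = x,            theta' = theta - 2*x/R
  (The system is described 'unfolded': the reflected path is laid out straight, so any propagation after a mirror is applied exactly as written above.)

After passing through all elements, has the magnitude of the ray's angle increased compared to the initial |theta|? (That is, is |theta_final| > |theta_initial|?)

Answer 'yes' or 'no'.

Initial: x=5.0000 theta=-0.3000
After 1 (propagate distance d=22): x=-1.6000 theta=-0.3000
After 2 (thin lens f=14): x=-1.6000 theta=-13/70 (≈-0.1857)
After 3 (propagate distance d=22): x=-199/35 (≈-5.6857) theta=-13/70 (≈-0.1857)
After 4 (thin lens f=19): x=-199/35 (≈-5.6857) theta=151/1330 (≈0.1135)
After 5 (propagate distance d=23): x=-4089/1330 (≈-3.0744) theta=151/1330 (≈0.1135)
After 6 (thin lens f=26): x=-4089/1330 (≈-3.0744) theta=229/988 (≈0.2318)
After 7 (propagate distance d=34 (to screen)): x=41549/8645 (≈4.8061) theta=229/988 (≈0.2318)
|theta_initial|=0.3000 |theta_final|=229/988 (≈0.2318) -> not increased

Answer: no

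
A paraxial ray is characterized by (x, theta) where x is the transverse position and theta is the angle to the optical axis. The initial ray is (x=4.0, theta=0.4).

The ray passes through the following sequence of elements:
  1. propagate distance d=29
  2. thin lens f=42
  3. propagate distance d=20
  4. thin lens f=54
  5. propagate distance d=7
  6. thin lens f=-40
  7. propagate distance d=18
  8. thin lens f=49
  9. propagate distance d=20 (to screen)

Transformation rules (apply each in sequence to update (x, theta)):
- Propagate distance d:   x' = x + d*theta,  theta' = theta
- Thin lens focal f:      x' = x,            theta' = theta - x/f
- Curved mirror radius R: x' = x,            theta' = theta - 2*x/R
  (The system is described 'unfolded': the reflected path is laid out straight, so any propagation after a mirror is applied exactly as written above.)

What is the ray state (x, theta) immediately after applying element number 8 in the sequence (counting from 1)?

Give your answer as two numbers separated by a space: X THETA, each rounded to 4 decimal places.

Initial: x=4.0000 theta=0.4000
After 1 (propagate distance d=29): x=15.6000 theta=0.4000
After 2 (thin lens f=42): x=15.6000 theta=1/35 (≈0.0286)
After 3 (propagate distance d=20): x=566/35 (≈16.1714) theta=1/35 (≈0.0286)
After 4 (thin lens f=54): x=566/35 (≈16.1714) theta=-256/945 (≈-0.2709)
After 5 (propagate distance d=7): x=2698/189 (≈14.2751) theta=-256/945 (≈-0.2709)
After 6 (thin lens f=-40): x=2698/189 (≈14.2751) theta=65/756 (≈0.0860)
After 7 (propagate distance d=18): x=5981/378 (≈15.8228) theta=65/756 (≈0.0860)
After 8 (thin lens f=49): x=5981/378 (≈15.8228) theta=-8777/37044 (≈-0.2369)
Rounded to 4 decimal places: x = 15.8228, theta = -0.2369

Answer: 15.8228 -0.2369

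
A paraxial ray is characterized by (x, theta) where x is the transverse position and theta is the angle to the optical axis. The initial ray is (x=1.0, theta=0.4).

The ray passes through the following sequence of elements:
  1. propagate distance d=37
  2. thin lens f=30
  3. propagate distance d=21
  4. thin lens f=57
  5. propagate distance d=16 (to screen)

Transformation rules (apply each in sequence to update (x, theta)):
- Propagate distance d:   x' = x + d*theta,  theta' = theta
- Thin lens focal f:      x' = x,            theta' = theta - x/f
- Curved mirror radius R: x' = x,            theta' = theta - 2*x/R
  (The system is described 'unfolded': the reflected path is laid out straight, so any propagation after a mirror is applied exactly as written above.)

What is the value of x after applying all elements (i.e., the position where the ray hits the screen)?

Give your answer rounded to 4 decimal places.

Answer: 7.4249

Derivation:
Initial: x=1.0000 theta=0.4000
After 1 (propagate distance d=37): x=15.8000 theta=0.4000
After 2 (thin lens f=30): x=15.8000 theta=-19/150 (≈-0.1267)
After 3 (propagate distance d=21): x=13.1400 theta=-19/150 (≈-0.1267)
After 4 (thin lens f=57): x=13.1400 theta=-509/1425 (≈-0.3572)
After 5 (propagate distance d=16 (to screen)): x=21161/2850 (≈7.4249) theta=-509/1425 (≈-0.3572)
Rounded to 4 decimal places: x = 7.4249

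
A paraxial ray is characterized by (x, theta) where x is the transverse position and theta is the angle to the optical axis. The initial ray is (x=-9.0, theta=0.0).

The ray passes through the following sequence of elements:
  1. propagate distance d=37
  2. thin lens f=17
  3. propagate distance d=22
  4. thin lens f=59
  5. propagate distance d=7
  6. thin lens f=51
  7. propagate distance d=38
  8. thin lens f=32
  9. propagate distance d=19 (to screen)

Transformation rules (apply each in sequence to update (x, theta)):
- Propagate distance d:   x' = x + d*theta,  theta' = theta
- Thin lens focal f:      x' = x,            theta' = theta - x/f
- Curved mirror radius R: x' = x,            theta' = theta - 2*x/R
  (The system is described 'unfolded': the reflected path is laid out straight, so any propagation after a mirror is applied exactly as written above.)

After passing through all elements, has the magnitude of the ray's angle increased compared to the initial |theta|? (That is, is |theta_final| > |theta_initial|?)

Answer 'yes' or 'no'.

Answer: yes

Derivation:
Initial: x=-9.0000 theta=0.0000
After 1 (propagate distance d=37): x=-9.0000 theta=0.0000
After 2 (thin lens f=17): x=-9.0000 theta=9/17 (≈0.5294)
After 3 (propagate distance d=22): x=45/17 (≈2.6471) theta=9/17 (≈0.5294)
After 4 (thin lens f=59): x=45/17 (≈2.6471) theta=486/1003 (≈0.4845)
After 5 (propagate distance d=7): x=6057/1003 (≈6.0389) theta=486/1003 (≈0.4845)
After 6 (thin lens f=51): x=6057/1003 (≈6.0389) theta=6243/17051 (≈0.3661)
After 7 (propagate distance d=38): x=340203/17051 (≈19.9521) theta=6243/17051 (≈0.3661)
After 8 (thin lens f=32): x=340203/17051 (≈19.9521) theta=-140427/545632 (≈-0.2574)
After 9 (propagate distance d=19 (to screen)): x=8218383/545632 (≈15.0621) theta=-140427/545632 (≈-0.2574)
|theta_initial|=0.0000 |theta_final|=140427/545632 (≈0.2574) -> increased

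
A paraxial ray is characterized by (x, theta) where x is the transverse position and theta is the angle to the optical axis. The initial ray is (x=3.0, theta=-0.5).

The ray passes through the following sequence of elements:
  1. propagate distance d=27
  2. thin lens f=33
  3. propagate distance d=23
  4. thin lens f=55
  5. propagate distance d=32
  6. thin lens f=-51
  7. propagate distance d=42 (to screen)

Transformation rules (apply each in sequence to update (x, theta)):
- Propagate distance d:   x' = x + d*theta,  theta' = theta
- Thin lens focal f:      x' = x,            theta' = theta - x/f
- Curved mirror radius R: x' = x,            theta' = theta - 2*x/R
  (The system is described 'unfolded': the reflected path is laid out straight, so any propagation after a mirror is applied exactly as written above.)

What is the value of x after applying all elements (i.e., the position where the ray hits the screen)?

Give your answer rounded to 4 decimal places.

Initial: x=3.0000 theta=-0.5000
After 1 (propagate distance d=27): x=-10.5000 theta=-0.5000
After 2 (thin lens f=33): x=-10.5000 theta=-2/11 (≈-0.1818)
After 3 (propagate distance d=23): x=-323/22 (≈-14.6818) theta=-2/11 (≈-0.1818)
After 4 (thin lens f=55): x=-323/22 (≈-14.6818) theta=103/1210 (≈0.0851)
After 5 (propagate distance d=32): x=-14469/1210 (≈-11.9579) theta=103/1210 (≈0.0851)
After 6 (thin lens f=-51): x=-14469/1210 (≈-11.9579) theta=-1536/10285 (≈-0.1493)
After 7 (propagate distance d=42 (to screen)): x=-374997/20570 (≈-18.2303) theta=-1536/10285 (≈-0.1493)
Rounded to 4 decimal places: x = -18.2303

Answer: -18.2303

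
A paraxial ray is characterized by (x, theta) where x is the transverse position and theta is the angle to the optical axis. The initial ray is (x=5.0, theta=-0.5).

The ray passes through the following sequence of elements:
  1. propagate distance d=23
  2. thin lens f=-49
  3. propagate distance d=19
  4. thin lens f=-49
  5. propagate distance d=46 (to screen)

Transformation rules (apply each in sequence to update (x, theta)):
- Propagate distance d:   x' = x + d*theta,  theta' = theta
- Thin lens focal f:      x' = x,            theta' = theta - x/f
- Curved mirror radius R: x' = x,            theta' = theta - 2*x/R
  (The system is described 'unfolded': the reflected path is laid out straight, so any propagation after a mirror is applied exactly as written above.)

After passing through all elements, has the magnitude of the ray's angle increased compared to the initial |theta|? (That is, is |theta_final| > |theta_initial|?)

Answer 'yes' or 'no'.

Answer: yes

Derivation:
Initial: x=5.0000 theta=-0.5000
After 1 (propagate distance d=23): x=-6.5000 theta=-0.5000
After 2 (thin lens f=-49): x=-6.5000 theta=-31/49 (≈-0.6327)
After 3 (propagate distance d=19): x=-1815/98 (≈-18.5204) theta=-31/49 (≈-0.6327)
After 4 (thin lens f=-49): x=-1815/98 (≈-18.5204) theta=-4853/4802 (≈-1.0106)
After 5 (propagate distance d=46 (to screen)): x=-312173/4802 (≈-65.0090) theta=-4853/4802 (≈-1.0106)
|theta_initial|=0.5000 |theta_final|=4853/4802 (≈1.0106) -> increased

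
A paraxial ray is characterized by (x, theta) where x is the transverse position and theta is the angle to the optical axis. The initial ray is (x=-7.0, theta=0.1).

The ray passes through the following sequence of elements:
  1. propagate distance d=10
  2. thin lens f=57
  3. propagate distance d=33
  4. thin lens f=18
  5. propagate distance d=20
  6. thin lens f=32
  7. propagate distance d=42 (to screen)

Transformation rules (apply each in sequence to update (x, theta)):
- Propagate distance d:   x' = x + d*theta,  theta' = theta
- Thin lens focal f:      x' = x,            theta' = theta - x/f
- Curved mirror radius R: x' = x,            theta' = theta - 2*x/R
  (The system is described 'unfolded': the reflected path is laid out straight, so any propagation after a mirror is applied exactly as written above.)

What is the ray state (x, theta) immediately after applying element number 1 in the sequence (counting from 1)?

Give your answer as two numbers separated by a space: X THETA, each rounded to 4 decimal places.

Initial: x=-7.0000 theta=0.1000
After 1 (propagate distance d=10): x=-6.0000 theta=0.1000
Rounded to 4 decimal places: x = -6.0000, theta = 0.1000

Answer: -6.0000 0.1000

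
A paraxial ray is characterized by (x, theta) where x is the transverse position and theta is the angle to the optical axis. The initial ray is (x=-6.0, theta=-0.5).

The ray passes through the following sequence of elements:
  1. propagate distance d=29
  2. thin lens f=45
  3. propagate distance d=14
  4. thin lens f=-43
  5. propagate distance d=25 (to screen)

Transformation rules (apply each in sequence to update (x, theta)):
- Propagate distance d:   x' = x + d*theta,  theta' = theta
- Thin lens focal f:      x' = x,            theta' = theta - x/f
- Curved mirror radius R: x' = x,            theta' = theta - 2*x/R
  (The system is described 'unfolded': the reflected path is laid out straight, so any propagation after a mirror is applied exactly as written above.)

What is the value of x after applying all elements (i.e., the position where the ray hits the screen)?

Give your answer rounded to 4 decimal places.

Answer: -34.5137

Derivation:
Initial: x=-6.0000 theta=-0.5000
After 1 (propagate distance d=29): x=-20.5000 theta=-0.5000
After 2 (thin lens f=45): x=-20.5000 theta=-2/45 (≈-0.0444)
After 3 (propagate distance d=14): x=-1901/90 (≈-21.1222) theta=-2/45 (≈-0.0444)
After 4 (thin lens f=-43): x=-1901/90 (≈-21.1222) theta=-691/1290 (≈-0.5357)
After 5 (propagate distance d=25 (to screen)): x=-66784/1935 (≈-34.5137) theta=-691/1290 (≈-0.5357)
Rounded to 4 decimal places: x = -34.5137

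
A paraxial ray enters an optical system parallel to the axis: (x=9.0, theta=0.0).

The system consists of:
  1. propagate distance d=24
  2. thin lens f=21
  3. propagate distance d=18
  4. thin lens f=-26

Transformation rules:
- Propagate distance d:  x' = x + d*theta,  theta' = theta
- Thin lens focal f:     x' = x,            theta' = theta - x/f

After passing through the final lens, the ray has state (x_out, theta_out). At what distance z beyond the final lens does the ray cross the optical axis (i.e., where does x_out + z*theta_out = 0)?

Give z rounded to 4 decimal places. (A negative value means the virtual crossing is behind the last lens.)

Initial: x=9.0000 theta=0.0000
After 1 (propagate distance d=24): x=9.0000 theta=0.0000
After 2 (thin lens f=21): x=9.0000 theta=-3/7 (≈-0.4286)
After 3 (propagate distance d=18): x=9/7 (≈1.2857) theta=-3/7 (≈-0.4286)
After 4 (thin lens f=-26): x=9/7 (≈1.2857) theta=-69/182 (≈-0.3791)
z_focus = -x_out/theta_out = -(9/7)/(-69/182) = 78/23 ≈ 3.3913
Rounded to 4 decimal places: z = 3.3913

Answer: 3.3913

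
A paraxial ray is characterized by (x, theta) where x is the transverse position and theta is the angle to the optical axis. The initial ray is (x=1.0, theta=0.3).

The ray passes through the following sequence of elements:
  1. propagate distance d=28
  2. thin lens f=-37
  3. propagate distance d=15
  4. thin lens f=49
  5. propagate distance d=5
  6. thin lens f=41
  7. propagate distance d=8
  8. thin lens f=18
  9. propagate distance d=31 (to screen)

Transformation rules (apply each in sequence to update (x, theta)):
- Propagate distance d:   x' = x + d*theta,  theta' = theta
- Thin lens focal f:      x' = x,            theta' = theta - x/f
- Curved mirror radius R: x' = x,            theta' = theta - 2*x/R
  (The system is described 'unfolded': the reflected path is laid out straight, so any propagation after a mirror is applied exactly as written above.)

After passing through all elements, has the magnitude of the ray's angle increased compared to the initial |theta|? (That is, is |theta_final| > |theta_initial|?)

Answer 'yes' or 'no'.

Answer: yes

Derivation:
Initial: x=1.0000 theta=0.3000
After 1 (propagate distance d=28): x=9.4000 theta=0.3000
After 2 (thin lens f=-37): x=9.4000 theta=41/74 (≈0.5541)
After 3 (propagate distance d=15): x=6553/370 (≈17.7108) theta=41/74 (≈0.5541)
After 4 (thin lens f=49): x=6553/370 (≈17.7108) theta=1746/9065 (≈0.1926)
After 5 (propagate distance d=5): x=338557/18130 (≈18.6739) theta=1746/9065 (≈0.1926)
After 6 (thin lens f=41): x=338557/18130 (≈18.6739) theta=-39077/148666 (≈-0.2629)
After 7 (propagate distance d=8): x=12317757/743330 (≈16.5710) theta=-39077/148666 (≈-0.2629)
After 8 (thin lens f=18): x=12317757/743330 (≈16.5710) theta=-5278229/4459980 (≈-1.1835)
After 9 (propagate distance d=31 (to screen)): x=-89718557/4459980 (≈-20.1164) theta=-5278229/4459980 (≈-1.1835)
|theta_initial|=0.3000 |theta_final|=5278229/4459980 (≈1.1835) -> increased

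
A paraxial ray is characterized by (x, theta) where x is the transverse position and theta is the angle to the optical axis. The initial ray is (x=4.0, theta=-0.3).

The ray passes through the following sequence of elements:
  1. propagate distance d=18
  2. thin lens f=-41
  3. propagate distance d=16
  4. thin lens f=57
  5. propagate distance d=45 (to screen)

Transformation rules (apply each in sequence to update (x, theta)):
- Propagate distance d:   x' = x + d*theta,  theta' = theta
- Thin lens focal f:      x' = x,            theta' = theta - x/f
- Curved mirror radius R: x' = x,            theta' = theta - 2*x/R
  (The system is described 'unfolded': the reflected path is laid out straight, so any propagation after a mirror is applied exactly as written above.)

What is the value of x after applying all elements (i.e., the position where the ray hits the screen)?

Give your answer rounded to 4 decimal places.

Answer: -16.4569

Derivation:
Initial: x=4.0000 theta=-0.3000
After 1 (propagate distance d=18): x=-1.4000 theta=-0.3000
After 2 (thin lens f=-41): x=-1.4000 theta=-137/410 (≈-0.3341)
After 3 (propagate distance d=16): x=-1383/205 (≈-6.7463) theta=-137/410 (≈-0.3341)
After 4 (thin lens f=57): x=-1383/205 (≈-6.7463) theta=-41/190 (≈-0.2158)
After 5 (propagate distance d=45 (to screen)): x=-128199/7790 (≈-16.4569) theta=-41/190 (≈-0.2158)
Rounded to 4 decimal places: x = -16.4569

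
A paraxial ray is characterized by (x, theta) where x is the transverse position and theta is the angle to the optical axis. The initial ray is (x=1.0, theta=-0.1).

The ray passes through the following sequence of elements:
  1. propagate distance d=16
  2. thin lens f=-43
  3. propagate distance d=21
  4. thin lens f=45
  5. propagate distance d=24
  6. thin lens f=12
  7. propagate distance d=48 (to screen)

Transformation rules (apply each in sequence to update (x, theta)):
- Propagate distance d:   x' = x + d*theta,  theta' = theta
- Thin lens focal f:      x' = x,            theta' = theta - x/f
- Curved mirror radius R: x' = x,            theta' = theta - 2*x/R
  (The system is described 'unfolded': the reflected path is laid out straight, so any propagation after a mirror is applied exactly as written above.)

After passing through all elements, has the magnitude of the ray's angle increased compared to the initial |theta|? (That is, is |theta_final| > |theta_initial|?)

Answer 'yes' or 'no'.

Answer: yes

Derivation:
Initial: x=1.0000 theta=-0.1000
After 1 (propagate distance d=16): x=-0.6000 theta=-0.1000
After 2 (thin lens f=-43): x=-0.6000 theta=-49/430 (≈-0.1140)
After 3 (propagate distance d=21): x=-1287/430 (≈-2.9930) theta=-49/430 (≈-0.1140)
After 4 (thin lens f=45): x=-1287/430 (≈-2.9930) theta=-51/1075 (≈-0.0474)
After 5 (propagate distance d=24): x=-8883/2150 (≈-4.1316) theta=-51/1075 (≈-0.0474)
After 6 (thin lens f=12): x=-8883/2150 (≈-4.1316) theta=2553/8600 (≈0.2969)
After 7 (propagate distance d=48 (to screen)): x=21753/2150 (≈10.1177) theta=2553/8600 (≈0.2969)
|theta_initial|=0.1000 |theta_final|=2553/8600 (≈0.2969) -> increased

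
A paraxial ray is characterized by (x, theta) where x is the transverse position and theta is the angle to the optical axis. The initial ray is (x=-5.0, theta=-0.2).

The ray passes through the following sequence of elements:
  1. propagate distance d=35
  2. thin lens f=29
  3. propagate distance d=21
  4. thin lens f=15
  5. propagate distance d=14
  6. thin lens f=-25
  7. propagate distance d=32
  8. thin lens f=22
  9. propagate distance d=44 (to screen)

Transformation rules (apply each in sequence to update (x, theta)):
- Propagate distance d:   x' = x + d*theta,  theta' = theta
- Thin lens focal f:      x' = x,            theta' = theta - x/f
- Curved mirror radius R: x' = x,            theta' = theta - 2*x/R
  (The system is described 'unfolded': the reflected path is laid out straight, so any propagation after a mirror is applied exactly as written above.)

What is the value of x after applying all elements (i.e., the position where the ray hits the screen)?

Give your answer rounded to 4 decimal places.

Answer: 7.2777

Derivation:
Initial: x=-5.0000 theta=-0.2000
After 1 (propagate distance d=35): x=-12.0000 theta=-0.2000
After 2 (thin lens f=29): x=-12.0000 theta=31/145 (≈0.2138)
After 3 (propagate distance d=21): x=-1089/145 (≈-7.5103) theta=31/145 (≈0.2138)
After 4 (thin lens f=15): x=-1089/145 (≈-7.5103) theta=518/725 (≈0.7145)
After 5 (propagate distance d=14): x=1807/725 (≈2.4924) theta=518/725 (≈0.7145)
After 6 (thin lens f=-25): x=1807/725 (≈2.4924) theta=14757/18125 (≈0.8142)
After 7 (propagate distance d=32): x=517399/18125 (≈28.5462) theta=14757/18125 (≈0.8142)
After 8 (thin lens f=22): x=517399/18125 (≈28.5462) theta=-38549/79750 (≈-0.4834)
After 9 (propagate distance d=44 (to screen)): x=131909/18125 (≈7.2777) theta=-38549/79750 (≈-0.4834)
Rounded to 4 decimal places: x = 7.2777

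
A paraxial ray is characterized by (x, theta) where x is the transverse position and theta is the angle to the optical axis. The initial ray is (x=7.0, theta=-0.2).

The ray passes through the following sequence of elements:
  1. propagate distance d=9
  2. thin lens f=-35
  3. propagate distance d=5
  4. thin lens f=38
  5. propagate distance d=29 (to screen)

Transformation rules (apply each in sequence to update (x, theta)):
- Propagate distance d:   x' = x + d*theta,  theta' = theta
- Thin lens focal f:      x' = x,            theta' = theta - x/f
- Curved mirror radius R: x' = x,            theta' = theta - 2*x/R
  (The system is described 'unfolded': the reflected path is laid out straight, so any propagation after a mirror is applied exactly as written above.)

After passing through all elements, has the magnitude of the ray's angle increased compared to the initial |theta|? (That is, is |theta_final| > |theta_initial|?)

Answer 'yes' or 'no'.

Initial: x=7.0000 theta=-0.2000
After 1 (propagate distance d=9): x=5.2000 theta=-0.2000
After 2 (thin lens f=-35): x=5.2000 theta=-9/175 (≈-0.0514)
After 3 (propagate distance d=5): x=173/35 (≈4.9429) theta=-9/175 (≈-0.0514)
After 4 (thin lens f=38): x=173/35 (≈4.9429) theta=-1207/6650 (≈-0.1815)
After 5 (propagate distance d=29 (to screen)): x=-2133/6650 (≈-0.3208) theta=-1207/6650 (≈-0.1815)
|theta_initial|=0.2000 |theta_final|=1207/6650 (≈0.1815) -> not increased

Answer: no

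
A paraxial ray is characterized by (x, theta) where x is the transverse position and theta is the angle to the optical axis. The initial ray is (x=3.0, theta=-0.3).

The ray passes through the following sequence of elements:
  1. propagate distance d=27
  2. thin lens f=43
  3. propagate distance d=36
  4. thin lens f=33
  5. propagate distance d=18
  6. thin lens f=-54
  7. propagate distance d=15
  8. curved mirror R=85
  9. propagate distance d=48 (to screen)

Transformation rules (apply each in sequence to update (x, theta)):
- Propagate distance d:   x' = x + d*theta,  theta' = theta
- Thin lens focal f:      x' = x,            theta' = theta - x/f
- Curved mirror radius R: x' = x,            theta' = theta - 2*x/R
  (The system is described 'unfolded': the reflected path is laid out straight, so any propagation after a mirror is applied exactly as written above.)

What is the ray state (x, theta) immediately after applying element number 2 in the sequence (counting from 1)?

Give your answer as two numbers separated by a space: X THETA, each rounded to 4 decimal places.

Answer: -5.1000 -0.1814

Derivation:
Initial: x=3.0000 theta=-0.3000
After 1 (propagate distance d=27): x=-5.1000 theta=-0.3000
After 2 (thin lens f=43): x=-5.1000 theta=-39/215 (≈-0.1814)
Rounded to 4 decimal places: x = -5.1000, theta = -0.1814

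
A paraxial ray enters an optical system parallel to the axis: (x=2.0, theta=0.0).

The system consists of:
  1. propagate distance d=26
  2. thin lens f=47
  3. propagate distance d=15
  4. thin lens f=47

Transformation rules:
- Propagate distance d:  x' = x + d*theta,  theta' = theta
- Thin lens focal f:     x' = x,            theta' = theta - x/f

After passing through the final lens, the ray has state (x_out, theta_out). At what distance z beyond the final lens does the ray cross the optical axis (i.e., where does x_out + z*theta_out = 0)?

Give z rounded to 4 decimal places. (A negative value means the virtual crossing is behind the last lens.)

Initial: x=2.0000 theta=0.0000
After 1 (propagate distance d=26): x=2.0000 theta=0.0000
After 2 (thin lens f=47): x=2.0000 theta=-2/47 (≈-0.0426)
After 3 (propagate distance d=15): x=64/47 (≈1.3617) theta=-2/47 (≈-0.0426)
After 4 (thin lens f=47): x=64/47 (≈1.3617) theta=-158/2209 (≈-0.0715)
z_focus = -x_out/theta_out = -(64/47)/(-158/2209) = 1504/79 ≈ 19.0380
Rounded to 4 decimal places: z = 19.0380

Answer: 19.0380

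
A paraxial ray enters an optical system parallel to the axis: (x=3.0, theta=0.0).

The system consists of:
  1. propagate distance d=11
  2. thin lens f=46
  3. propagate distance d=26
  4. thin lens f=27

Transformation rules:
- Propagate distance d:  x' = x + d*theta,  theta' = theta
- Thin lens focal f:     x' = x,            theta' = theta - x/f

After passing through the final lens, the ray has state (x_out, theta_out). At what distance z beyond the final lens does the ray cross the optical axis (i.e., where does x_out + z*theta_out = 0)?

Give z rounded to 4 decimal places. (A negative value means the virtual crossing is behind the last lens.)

Initial: x=3.0000 theta=0.0000
After 1 (propagate distance d=11): x=3.0000 theta=0.0000
After 2 (thin lens f=46): x=3.0000 theta=-3/46 (≈-0.0652)
After 3 (propagate distance d=26): x=30/23 (≈1.3043) theta=-3/46 (≈-0.0652)
After 4 (thin lens f=27): x=30/23 (≈1.3043) theta=-47/414 (≈-0.1135)
z_focus = -x_out/theta_out = -(30/23)/(-47/414) = 540/47 ≈ 11.4894
Rounded to 4 decimal places: z = 11.4894

Answer: 11.4894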